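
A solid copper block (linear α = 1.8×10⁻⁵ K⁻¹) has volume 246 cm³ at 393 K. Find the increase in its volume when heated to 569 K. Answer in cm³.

ΔV = 2.34 cm³

Isotropic solid: β ≈ 3α = 5.4×10⁻⁵ /K; ΔT = 176 K
ΔV = 3αV₀ΔT = 3(1.8×10⁻⁵)(246)(176) = 2.34 cm³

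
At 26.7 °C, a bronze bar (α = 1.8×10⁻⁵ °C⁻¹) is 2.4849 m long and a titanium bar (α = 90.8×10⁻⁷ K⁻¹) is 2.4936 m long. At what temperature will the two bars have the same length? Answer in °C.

Equal length when α₁L₁ΔT − α₂L₂ΔT = L₂ − L₁ = 8.70×10⁻³ m
α₁L₁ = 4.47282×10⁻⁵, α₂L₂ = 2.2641888×10⁻⁵ → Δ(αL) = 2.2086312×10⁻⁵ m/K
ΔT = 8.70×10⁻³ / 2.2086312×10⁻⁵ = 393.909 K, so T = 26.7 + 393.909 = 420.609 °C

T = 420.6 °C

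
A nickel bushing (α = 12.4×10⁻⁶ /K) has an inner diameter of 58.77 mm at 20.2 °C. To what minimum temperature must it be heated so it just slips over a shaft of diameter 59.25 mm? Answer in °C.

T = 679 °C

Required Δd = 59.25 − 58.77 = 0.48 mm
Δd = αd₀ΔT ⇒ ΔT = Δd/(αd₀) = 0.48 / (12.4×10⁻⁶ × 58.77) = 658.66 K
T_min = 20.2 + 658.66 = 678.86 °C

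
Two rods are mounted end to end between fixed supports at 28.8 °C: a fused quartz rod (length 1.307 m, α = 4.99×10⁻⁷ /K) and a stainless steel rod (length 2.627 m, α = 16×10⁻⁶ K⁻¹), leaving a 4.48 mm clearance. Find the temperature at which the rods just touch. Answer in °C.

T = 134 °C

α₁L₁ = 6.52193×10⁻⁷ m/K, α₂L₂ = 4.2032×10⁻⁵ m/K → total 4.2684193×10⁻⁵ m/K
ΔT = g/(α₁L₁+α₂L₂) = 4.48×10⁻³ / 4.2684193×10⁻⁵ = 104.96 K
T = 28.8 + 104.96 = 133.76 °C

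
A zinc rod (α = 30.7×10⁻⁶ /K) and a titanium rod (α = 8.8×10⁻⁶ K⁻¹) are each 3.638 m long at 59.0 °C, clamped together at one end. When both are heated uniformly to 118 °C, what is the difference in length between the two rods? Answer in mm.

ΔT = 59.0 K
zinc: ΔL = 30.7×10⁻⁶ × 3.638 m × 59.0 = 6.5895×10⁻³ m = 6.5895 mm
titanium: ΔL = 8.8×10⁻⁶ × 3.638 m × 59.0 = 1.8888×10⁻³ m = 1.8888 mm
difference = 6.5895 − 1.8888 = 4.7007 mm

4.70 mm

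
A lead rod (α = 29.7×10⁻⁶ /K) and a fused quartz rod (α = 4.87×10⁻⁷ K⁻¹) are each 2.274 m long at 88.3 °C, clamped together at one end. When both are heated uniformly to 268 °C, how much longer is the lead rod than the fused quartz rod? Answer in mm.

ΔT = 179.7 K
lead: ΔL = 29.7×10⁻⁶ × 2.274 m × 179.7 = 1.2137×10⁻² m = 12.137 mm
fused quartz: ΔL = 4.87×10⁻⁷ × 2.274 m × 179.7 = 1.9901×10⁻⁴ m = 0.19901 mm
difference = 12.137 − 0.19901 = 11.93799 mm

11.9 mm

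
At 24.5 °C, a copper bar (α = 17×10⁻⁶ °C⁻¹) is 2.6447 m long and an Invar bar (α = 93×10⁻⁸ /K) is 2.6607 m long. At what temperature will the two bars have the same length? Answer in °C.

T = 401.1 °C

L₁(1 + α₁ΔT) = L₂(1 + α₂ΔT) ⇒ ΔT = (L₂ − L₁)/(α₁L₁ − α₂L₂)
L₂ − L₁ = 2.6607 − 2.6447 = 1.60×10⁻² m
α₁L₁ − α₂L₂ = 17×10⁻⁶×2.6447 − 93×10⁻⁸×2.6607 = 4.2485449×10⁻⁵ m/K
ΔT = 1.60×10⁻² / 4.2485449×10⁻⁵ = 376.600 K
T = 24.5 + 376.600 = 401.100 °C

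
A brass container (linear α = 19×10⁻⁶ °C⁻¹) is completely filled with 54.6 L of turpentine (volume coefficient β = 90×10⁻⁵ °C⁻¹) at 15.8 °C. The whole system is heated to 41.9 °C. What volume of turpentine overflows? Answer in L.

The container also expands: β_container ≈ 3α = 5.7×10⁻⁵ /K
Net overflow = V₀(β_liq − 3α_cont)ΔT
β − 3α = 9.00×10⁻⁴ − 5.7×10⁻⁵ = 8.43×10⁻⁴ /K; ΔT = 26.1 K
ΔV = 54.6 × 8.43×10⁻⁴ × 26.1 = 1.20 L

1.20 L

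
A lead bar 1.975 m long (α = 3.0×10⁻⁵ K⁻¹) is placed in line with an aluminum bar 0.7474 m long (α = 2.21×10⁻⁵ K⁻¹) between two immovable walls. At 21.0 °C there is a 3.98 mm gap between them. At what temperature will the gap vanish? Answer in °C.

T = 73.5 °C

α₁L₁ = 5.925×10⁻⁵ m/K, α₂L₂ = 1.651754×10⁻⁵ m/K → total 7.576754×10⁻⁵ m/K
ΔT = g/(α₁L₁+α₂L₂) = 3.98×10⁻³ / 7.576754×10⁻⁵ = 52.529 K
T = 21.0 + 52.529 = 73.529 °C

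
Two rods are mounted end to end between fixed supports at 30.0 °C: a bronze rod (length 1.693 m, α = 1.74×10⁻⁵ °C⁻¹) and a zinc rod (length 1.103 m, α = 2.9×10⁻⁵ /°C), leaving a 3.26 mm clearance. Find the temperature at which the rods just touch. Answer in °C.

Gap closes when ΔL₁ + ΔL₂ = 3.26 mm = 3.26×10⁻³ m
(α₁L₁ + α₂L₂)ΔT = g
α₁L₁ + α₂L₂ = 1.74×10⁻⁵×1.693 + 2.9×10⁻⁵×1.103 = 6.14452×10⁻⁵ m/K
ΔT = 3.26×10⁻³ / 6.14452×10⁻⁵ = 53.055 K
T = 30.0 + 53.055 = 83.055 °C

T = 83.1 °C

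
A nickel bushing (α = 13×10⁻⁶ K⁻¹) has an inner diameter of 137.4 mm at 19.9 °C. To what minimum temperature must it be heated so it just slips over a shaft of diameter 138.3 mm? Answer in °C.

Required Δd = 138.3 − 137.4 = 0.9 mm
Δd = αd₀ΔT ⇒ ΔT = Δd/(αd₀) = 0.9 / (13×10⁻⁶ × 137.4) = 503.86 K
T_min = 19.9 + 503.86 = 523.76 °C

T = 524 °C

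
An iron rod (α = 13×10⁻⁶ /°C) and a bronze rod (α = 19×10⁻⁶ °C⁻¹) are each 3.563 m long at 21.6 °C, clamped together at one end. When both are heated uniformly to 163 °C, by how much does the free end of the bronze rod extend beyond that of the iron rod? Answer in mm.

3.02 mm

ΔT = 141.4 K
iron: ΔL = 13×10⁻⁶ × 3.563 m × 141.4 = 6.5495×10⁻³ m = 6.5495 mm
bronze: ΔL = 19×10⁻⁶ × 3.563 m × 141.4 = 9.5724×10⁻³ m = 9.5724 mm
difference = 9.5724 − 6.5495 = 3.0229 mm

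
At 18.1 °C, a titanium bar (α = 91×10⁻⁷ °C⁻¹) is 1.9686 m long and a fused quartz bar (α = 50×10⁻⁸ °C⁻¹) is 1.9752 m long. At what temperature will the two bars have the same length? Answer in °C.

T = 408.0 °C

L₁(1 + α₁ΔT) = L₂(1 + α₂ΔT) ⇒ ΔT = (L₂ − L₁)/(α₁L₁ − α₂L₂)
L₂ − L₁ = 1.9752 − 1.9686 = 6.60×10⁻³ m
α₁L₁ − α₂L₂ = 91×10⁻⁷×1.9686 − 50×10⁻⁸×1.9752 = 1.692666×10⁻⁵ m/K
ΔT = 6.60×10⁻³ / 1.692666×10⁻⁵ = 389.917 K
T = 18.1 + 389.917 = 408.017 °C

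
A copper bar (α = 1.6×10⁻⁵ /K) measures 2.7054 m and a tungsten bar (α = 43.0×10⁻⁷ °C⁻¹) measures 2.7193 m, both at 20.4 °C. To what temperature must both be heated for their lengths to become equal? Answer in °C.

T = 460.4 °C

L₁(1 + α₁ΔT) = L₂(1 + α₂ΔT) ⇒ ΔT = (L₂ − L₁)/(α₁L₁ − α₂L₂)
L₂ − L₁ = 2.7193 − 2.7054 = 1.39×10⁻² m
α₁L₁ − α₂L₂ = 1.6×10⁻⁵×2.7054 − 43.0×10⁻⁷×2.7193 = 3.159341×10⁻⁵ m/K
ΔT = 1.39×10⁻² / 3.159341×10⁻⁵ = 439.965 K
T = 20.4 + 439.965 = 460.365 °C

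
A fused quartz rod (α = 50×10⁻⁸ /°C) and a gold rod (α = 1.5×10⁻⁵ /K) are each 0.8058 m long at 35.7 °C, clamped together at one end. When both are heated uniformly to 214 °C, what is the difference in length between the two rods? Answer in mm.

2.08 mm

ΔT = 178.3 K
fused quartz: ΔL = 50×10⁻⁸ × 0.8058 m × 178.3 = 7.1837×10⁻⁵ m = 0.071837 mm
gold: ΔL = 1.5×10⁻⁵ × 0.8058 m × 178.3 = 2.1551×10⁻³ m = 2.1551 mm
difference = 2.1551 − 0.071837 = 2.083263 mm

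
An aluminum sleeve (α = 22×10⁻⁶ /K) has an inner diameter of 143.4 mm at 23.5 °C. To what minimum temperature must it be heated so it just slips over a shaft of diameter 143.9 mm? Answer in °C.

Required Δd = 143.9 − 143.4 = 0.5 mm
Δd = αd₀ΔT ⇒ ΔT = Δd/(αd₀) = 0.5 / (22×10⁻⁶ × 143.4) = 158.49 K
T_min = 23.5 + 158.49 = 181.99 °C

T = 182 °C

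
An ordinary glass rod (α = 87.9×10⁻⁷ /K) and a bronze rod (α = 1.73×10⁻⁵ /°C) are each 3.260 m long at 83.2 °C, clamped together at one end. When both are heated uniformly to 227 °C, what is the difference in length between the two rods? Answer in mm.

ΔT = 143.8 K
ordinary glass: ΔL = 87.9×10⁻⁷ × 3.260 m × 143.8 = 4.1206×10⁻³ m = 4.1206 mm
bronze: ΔL = 1.73×10⁻⁵ × 3.260 m × 143.8 = 8.1100×10⁻³ m = 8.1100 mm
difference = 8.1100 − 4.1206 = 3.9894 mm

3.99 mm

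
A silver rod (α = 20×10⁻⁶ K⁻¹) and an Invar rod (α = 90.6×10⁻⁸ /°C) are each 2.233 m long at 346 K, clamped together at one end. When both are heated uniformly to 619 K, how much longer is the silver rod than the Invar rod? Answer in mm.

11.6 mm

ΔT = 273 K
silver: ΔL = 20×10⁻⁶ × 2.233 m × 273 = 1.2192×10⁻² m = 12.192 mm
Invar: ΔL = 90.6×10⁻⁸ × 2.233 m × 273 = 5.5231×10⁻⁴ m = 0.55231 mm
difference = 12.192 − 0.55231 = 11.63969 mm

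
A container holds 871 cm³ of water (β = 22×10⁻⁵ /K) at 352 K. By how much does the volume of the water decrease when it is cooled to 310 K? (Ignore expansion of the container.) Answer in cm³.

|ΔT| = |310 − 352| = 42 K
ΔV = βV₀ΔT = (22×10⁻⁵)(871)(42) = 8.05 cm³

ΔV = 8.05 cm³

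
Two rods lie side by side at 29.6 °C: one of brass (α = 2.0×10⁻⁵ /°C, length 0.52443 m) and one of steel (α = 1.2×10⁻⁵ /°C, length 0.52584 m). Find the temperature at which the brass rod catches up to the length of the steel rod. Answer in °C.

T = 367.0 °C

Equal length when α₁L₁ΔT − α₂L₂ΔT = L₂ − L₁ = 1.41×10⁻³ m
α₁L₁ = 1.04886×10⁻⁵, α₂L₂ = 6.31008×10⁻⁶ → Δ(αL) = 4.17852×10⁻⁶ m/K
ΔT = 1.41×10⁻³ / 4.17852×10⁻⁶ = 337.440 K, so T = 29.6 + 337.440 = 367.040 °C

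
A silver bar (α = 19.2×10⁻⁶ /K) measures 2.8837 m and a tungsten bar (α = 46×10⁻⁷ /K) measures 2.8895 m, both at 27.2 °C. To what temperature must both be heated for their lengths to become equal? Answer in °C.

T = 165.0 °C

L₁(1 + α₁ΔT) = L₂(1 + α₂ΔT) ⇒ ΔT = (L₂ − L₁)/(α₁L₁ − α₂L₂)
L₂ − L₁ = 2.8895 − 2.8837 = 5.80×10⁻³ m
α₁L₁ − α₂L₂ = 19.2×10⁻⁶×2.8837 − 46×10⁻⁷×2.8895 = 4.207534×10⁻⁵ m/K
ΔT = 5.80×10⁻³ / 4.207534×10⁻⁵ = 137.848 K
T = 27.2 + 137.848 = 165.048 °C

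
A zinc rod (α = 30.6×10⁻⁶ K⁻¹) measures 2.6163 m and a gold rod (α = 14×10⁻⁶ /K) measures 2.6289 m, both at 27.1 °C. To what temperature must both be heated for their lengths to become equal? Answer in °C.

Equal length when α₁L₁ΔT − α₂L₂ΔT = L₂ − L₁ = 1.26×10⁻² m
α₁L₁ = 8.005878×10⁻⁵, α₂L₂ = 3.68046×10⁻⁵ → Δ(αL) = 4.325418×10⁻⁵ m/K
ΔT = 1.26×10⁻² / 4.325418×10⁻⁵ = 291.301 K, so T = 27.1 + 291.301 = 318.401 °C

T = 318.4 °C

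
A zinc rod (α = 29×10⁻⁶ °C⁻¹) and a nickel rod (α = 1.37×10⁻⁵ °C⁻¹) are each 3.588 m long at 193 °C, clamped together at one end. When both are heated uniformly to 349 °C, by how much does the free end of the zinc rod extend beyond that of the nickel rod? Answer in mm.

ΔT = 156 K
zinc: ΔL = 29×10⁻⁶ × 3.588 m × 156 = 1.6232×10⁻² m = 16.232 mm
nickel: ΔL = 1.37×10⁻⁵ × 3.588 m × 156 = 7.6683×10⁻³ m = 7.6683 mm
difference = 16.232 − 7.6683 = 8.5637 mm

8.56 mm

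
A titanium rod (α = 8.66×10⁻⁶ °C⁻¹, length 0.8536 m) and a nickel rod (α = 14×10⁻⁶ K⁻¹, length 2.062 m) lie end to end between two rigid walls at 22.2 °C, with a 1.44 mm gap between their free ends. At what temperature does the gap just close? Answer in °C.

T = 61.9 °C

Gap closes when ΔL₁ + ΔL₂ = 1.44 mm = 1.44×10⁻³ m
(α₁L₁ + α₂L₂)ΔT = g
α₁L₁ + α₂L₂ = 8.66×10⁻⁶×0.8536 + 14×10⁻⁶×2.062 = 3.6260176×10⁻⁵ m/K
ΔT = 1.44×10⁻³ / 3.6260176×10⁻⁵ = 39.713 K
T = 22.2 + 39.713 = 61.913 °C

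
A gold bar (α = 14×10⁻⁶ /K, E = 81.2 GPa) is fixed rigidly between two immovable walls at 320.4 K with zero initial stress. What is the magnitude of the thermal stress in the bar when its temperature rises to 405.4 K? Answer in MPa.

Fully constrained: the free strain ε = αΔT is blocked, so σ = Eε = EαΔT.
|ΔT| = 85.0 K
σ = 81.2×10⁹ × 14×10⁻⁶ × 85.0 = 9.66×10⁷ Pa

σ = 96.6 MPa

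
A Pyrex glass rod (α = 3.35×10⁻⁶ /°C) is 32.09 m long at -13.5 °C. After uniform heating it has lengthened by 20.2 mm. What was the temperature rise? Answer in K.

ΔL = αL₀ΔT ⇒ ΔT = ΔL / (αL₀)
ΔT = 20.2×10⁻³ m / (3.35×10⁻⁶ × 32.09 m) = 187.90 K

ΔT = 188 K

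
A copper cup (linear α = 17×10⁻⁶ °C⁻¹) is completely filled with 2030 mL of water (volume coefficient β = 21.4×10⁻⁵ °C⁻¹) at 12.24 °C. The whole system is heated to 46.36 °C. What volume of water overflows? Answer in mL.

The cup also expands: β_container ≈ 3α = 5.1×10⁻⁵ /K
Net overflow = V₀(β_liq − 3α_cont)ΔT
β − 3α = 2.14×10⁻⁴ − 5.1×10⁻⁵ = 1.63×10⁻⁴ /K; ΔT = 34.12 K
ΔV = 2030 × 1.63×10⁻⁴ × 34.12 = 11.3 mL

11.3 mL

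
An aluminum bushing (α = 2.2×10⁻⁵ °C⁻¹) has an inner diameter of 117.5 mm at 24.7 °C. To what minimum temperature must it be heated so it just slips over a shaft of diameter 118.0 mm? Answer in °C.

T = 218 °C

Required Δd = 118.0 − 117.5 = 0.5 mm
Δd = αd₀ΔT ⇒ ΔT = Δd/(αd₀) = 0.5 / (2.2×10⁻⁵ × 117.5) = 193.42 K
T_min = 24.7 + 193.42 = 218.12 °C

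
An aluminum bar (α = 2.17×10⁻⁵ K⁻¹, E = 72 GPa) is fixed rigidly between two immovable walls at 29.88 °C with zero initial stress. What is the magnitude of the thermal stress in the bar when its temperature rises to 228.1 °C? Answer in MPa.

σ = 310 MPa

Fully constrained: the free strain ε = αΔT is blocked, so σ = Eε = EαΔT.
|ΔT| = 198.22 K
σ = 72.0×10⁹ × 2.17×10⁻⁵ × 198.22 = 3.10×10⁸ Pa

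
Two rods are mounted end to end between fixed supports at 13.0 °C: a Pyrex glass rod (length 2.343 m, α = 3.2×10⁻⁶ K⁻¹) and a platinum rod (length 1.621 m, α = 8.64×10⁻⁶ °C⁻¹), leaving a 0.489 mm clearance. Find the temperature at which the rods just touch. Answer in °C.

Gap closes when ΔL₁ + ΔL₂ = 0.489 mm = 4.89×10⁻⁴ m
(α₁L₁ + α₂L₂)ΔT = g
α₁L₁ + α₂L₂ = 3.2×10⁻⁶×2.343 + 8.64×10⁻⁶×1.621 = 2.150304×10⁻⁵ m/K
ΔT = 4.89×10⁻⁴ / 2.150304×10⁻⁵ = 22.741 K
T = 13.0 + 22.741 = 35.741 °C

T = 35.7 °C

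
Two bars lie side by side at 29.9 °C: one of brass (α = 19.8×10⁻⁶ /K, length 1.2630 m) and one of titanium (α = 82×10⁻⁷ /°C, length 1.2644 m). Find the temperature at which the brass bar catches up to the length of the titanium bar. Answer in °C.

T = 125.5 °C

L₁(1 + α₁ΔT) = L₂(1 + α₂ΔT) ⇒ ΔT = (L₂ − L₁)/(α₁L₁ − α₂L₂)
L₂ − L₁ = 1.2644 − 1.2630 = 1.40×10⁻³ m
α₁L₁ − α₂L₂ = 19.8×10⁻⁶×1.2630 − 82×10⁻⁷×1.2644 = 1.463932×10⁻⁵ m/K
ΔT = 1.40×10⁻³ / 1.463932×10⁻⁵ = 95.633 K
T = 29.9 + 95.633 = 125.533 °C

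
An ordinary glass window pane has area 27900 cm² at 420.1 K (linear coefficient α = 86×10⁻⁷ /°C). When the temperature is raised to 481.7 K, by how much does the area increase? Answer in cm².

ΔA = 29.6 cm²

Area coefficient ≈ 2α; |ΔT| = 61.6 K
ΔA = 2αA₀ΔT = 2(86×10⁻⁷)(27900)(61.6) = 29.6 cm²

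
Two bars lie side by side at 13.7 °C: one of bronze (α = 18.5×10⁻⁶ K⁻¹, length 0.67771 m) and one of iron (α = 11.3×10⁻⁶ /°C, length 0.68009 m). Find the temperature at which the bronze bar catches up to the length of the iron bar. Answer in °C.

T = 504.2 °C

Equal length when α₁L₁ΔT − α₂L₂ΔT = L₂ − L₁ = 2.38×10⁻³ m
α₁L₁ = 1.2537635×10⁻⁵, α₂L₂ = 7.685017×10⁻⁶ → Δ(αL) = 4.852618×10⁻⁶ m/K
ΔT = 2.38×10⁻³ / 4.852618×10⁻⁶ = 490.457 K, so T = 13.7 + 490.457 = 504.157 °C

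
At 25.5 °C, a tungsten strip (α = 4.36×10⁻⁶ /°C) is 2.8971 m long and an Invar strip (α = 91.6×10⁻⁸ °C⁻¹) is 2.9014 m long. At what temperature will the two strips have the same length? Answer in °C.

T = 456.6 °C

L₁(1 + α₁ΔT) = L₂(1 + α₂ΔT) ⇒ ΔT = (L₂ − L₁)/(α₁L₁ − α₂L₂)
L₂ − L₁ = 2.9014 − 2.8971 = 4.30×10⁻³ m
α₁L₁ − α₂L₂ = 4.36×10⁻⁶×2.8971 − 91.6×10⁻⁸×2.9014 = 9.9736736×10⁻⁶ m/K
ΔT = 4.30×10⁻³ / 9.9736736×10⁻⁶ = 431.135 K
T = 25.5 + 431.135 = 456.635 °C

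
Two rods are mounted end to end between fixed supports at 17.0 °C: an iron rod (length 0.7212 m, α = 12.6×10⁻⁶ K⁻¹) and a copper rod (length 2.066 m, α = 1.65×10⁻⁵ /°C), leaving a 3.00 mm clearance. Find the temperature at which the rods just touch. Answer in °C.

Gap closes when ΔL₁ + ΔL₂ = 3.00 mm = 3.00×10⁻³ m
(α₁L₁ + α₂L₂)ΔT = g
α₁L₁ + α₂L₂ = 12.6×10⁻⁶×0.7212 + 1.65×10⁻⁵×2.066 = 4.317612×10⁻⁵ m/K
ΔT = 3.00×10⁻³ / 4.317612×10⁻⁵ = 69.483 K
T = 17.0 + 69.483 = 86.483 °C

T = 86.5 °C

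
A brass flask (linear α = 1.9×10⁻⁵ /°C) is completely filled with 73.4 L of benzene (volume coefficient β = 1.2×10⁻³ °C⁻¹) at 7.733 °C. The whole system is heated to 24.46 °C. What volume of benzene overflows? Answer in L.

1.40 L

The flask also expands: β_container ≈ 3α = 5.7×10⁻⁵ /K
Net overflow = V₀(β_liq − 3α_cont)ΔT
β − 3α = 1.20×10⁻³ − 5.7×10⁻⁵ = 1.143×10⁻³ /K; ΔT = 16.727 K
ΔV = 73.4 × 1.143×10⁻³ × 16.727 = 1.40 L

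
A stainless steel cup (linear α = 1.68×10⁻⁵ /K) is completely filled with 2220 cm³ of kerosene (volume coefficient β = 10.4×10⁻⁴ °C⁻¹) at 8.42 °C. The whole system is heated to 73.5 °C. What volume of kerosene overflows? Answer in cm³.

143 cm³

The cup also expands: β_container ≈ 3α = 5.04×10⁻⁵ /K
Net overflow = V₀(β_liq − 3α_cont)ΔT
β − 3α = 1.04×10⁻³ − 5.04×10⁻⁵ = 9.896×10⁻⁴ /K; ΔT = 65.08 K
ΔV = 2220 × 9.896×10⁻⁴ × 65.08 = 143 cm³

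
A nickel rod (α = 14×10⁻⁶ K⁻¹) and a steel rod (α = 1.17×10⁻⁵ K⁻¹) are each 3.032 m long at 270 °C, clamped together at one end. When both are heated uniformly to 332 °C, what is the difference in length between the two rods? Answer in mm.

0.432 mm

ΔT = 62 K
nickel: ΔL = 14×10⁻⁶ × 3.032 m × 62 = 2.6318×10⁻³ m = 2.6318 mm
steel: ΔL = 1.17×10⁻⁵ × 3.032 m × 62 = 2.1994×10⁻³ m = 2.1994 mm
difference = 2.6318 − 2.1994 = 0.4324 mm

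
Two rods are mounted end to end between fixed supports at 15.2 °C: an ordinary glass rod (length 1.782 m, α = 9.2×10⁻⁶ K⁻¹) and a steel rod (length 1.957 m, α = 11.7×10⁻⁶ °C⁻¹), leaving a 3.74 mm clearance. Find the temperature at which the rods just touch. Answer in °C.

Gap closes when ΔL₁ + ΔL₂ = 3.74 mm = 3.74×10⁻³ m
(α₁L₁ + α₂L₂)ΔT = g
α₁L₁ + α₂L₂ = 9.2×10⁻⁶×1.782 + 11.7×10⁻⁶×1.957 = 3.92913×10⁻⁵ m/K
ΔT = 3.74×10⁻³ / 3.92913×10⁻⁵ = 95.19 K
T = 15.2 + 95.19 = 110.39 °C

T = 110 °C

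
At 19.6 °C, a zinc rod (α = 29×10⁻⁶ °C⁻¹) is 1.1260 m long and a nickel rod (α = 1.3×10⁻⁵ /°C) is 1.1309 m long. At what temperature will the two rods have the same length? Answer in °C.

Equal length when α₁L₁ΔT − α₂L₂ΔT = L₂ − L₁ = 4.90×10⁻³ m
α₁L₁ = 3.2654×10⁻⁵, α₂L₂ = 1.47017×10⁻⁵ → Δ(αL) = 1.79523×10⁻⁵ m/K
ΔT = 4.90×10⁻³ / 1.79523×10⁻⁵ = 272.946 K, so T = 19.6 + 272.946 = 292.546 °C

T = 292.5 °C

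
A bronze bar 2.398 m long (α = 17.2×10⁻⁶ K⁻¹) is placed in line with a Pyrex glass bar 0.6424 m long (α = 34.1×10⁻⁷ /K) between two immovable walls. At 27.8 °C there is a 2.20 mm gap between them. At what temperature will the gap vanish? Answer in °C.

T = 78.4 °C

Gap closes when ΔL₁ + ΔL₂ = 2.20 mm = 2.20×10⁻³ m
(α₁L₁ + α₂L₂)ΔT = g
α₁L₁ + α₂L₂ = 17.2×10⁻⁶×2.398 + 34.1×10⁻⁷×0.6424 = 4.3436184×10⁻⁵ m/K
ΔT = 2.20×10⁻³ / 4.3436184×10⁻⁵ = 50.649 K
T = 27.8 + 50.649 = 78.449 °C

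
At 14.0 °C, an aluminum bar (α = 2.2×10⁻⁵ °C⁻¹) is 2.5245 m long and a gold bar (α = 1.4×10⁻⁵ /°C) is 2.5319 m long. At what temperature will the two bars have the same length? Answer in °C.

T = 382.3 °C

L₁(1 + α₁ΔT) = L₂(1 + α₂ΔT) ⇒ ΔT = (L₂ − L₁)/(α₁L₁ − α₂L₂)
L₂ − L₁ = 2.5319 − 2.5245 = 7.40×10⁻³ m
α₁L₁ − α₂L₂ = 2.2×10⁻⁵×2.5245 − 1.4×10⁻⁵×2.5319 = 2.00924×10⁻⁵ m/K
ΔT = 7.40×10⁻³ / 2.00924×10⁻⁵ = 368.298 K
T = 14.0 + 368.298 = 382.298 °C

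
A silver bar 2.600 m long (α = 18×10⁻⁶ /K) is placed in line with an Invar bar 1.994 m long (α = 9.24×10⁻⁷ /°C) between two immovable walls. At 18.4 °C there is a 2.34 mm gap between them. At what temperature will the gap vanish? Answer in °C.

α₁L₁ = 4.680×10⁻⁵ m/K, α₂L₂ = 1.842456×10⁻⁶ m/K → total 4.8642456×10⁻⁵ m/K
ΔT = g/(α₁L₁+α₂L₂) = 2.34×10⁻³ / 4.8642456×10⁻⁵ = 48.106 K
T = 18.4 + 48.106 = 66.506 °C

T = 66.5 °C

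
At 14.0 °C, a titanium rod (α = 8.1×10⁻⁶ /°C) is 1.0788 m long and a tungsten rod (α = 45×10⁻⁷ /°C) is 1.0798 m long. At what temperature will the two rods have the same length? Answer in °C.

Equal length when α₁L₁ΔT − α₂L₂ΔT = L₂ − L₁ = 1.00×10⁻³ m
α₁L₁ = 8.73828×10⁻⁶, α₂L₂ = 4.8591×10⁻⁶ → Δ(αL) = 3.87918×10⁻⁶ m/K
ΔT = 1.00×10⁻³ / 3.87918×10⁻⁶ = 257.786 K, so T = 14.0 + 257.786 = 271.786 °C

T = 271.8 °C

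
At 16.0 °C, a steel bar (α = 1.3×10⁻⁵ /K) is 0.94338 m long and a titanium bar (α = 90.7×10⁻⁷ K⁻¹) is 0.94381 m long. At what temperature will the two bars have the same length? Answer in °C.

T = 132.1 °C

Equal length when α₁L₁ΔT − α₂L₂ΔT = L₂ − L₁ = 4.30×10⁻⁴ m
α₁L₁ = 1.226394×10⁻⁵, α₂L₂ = 8.5603567×10⁻⁶ → Δ(αL) = 3.7035833×10⁻⁶ m/K
ΔT = 4.30×10⁻⁴ / 3.7035833×10⁻⁶ = 116.104 K, so T = 16.0 + 116.104 = 132.104 °C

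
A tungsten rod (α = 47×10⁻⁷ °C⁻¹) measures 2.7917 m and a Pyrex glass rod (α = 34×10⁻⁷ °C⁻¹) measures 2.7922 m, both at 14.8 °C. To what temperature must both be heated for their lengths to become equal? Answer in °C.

T = 152.6 °C

L₁(1 + α₁ΔT) = L₂(1 + α₂ΔT) ⇒ ΔT = (L₂ − L₁)/(α₁L₁ − α₂L₂)
L₂ − L₁ = 2.7922 − 2.7917 = 5.00×10⁻⁴ m
α₁L₁ − α₂L₂ = 47×10⁻⁷×2.7917 − 34×10⁻⁷×2.7922 = 3.62751×10⁻⁶ m/K
ΔT = 5.00×10⁻⁴ / 3.62751×10⁻⁶ = 137.836 K
T = 14.8 + 137.836 = 152.636 °C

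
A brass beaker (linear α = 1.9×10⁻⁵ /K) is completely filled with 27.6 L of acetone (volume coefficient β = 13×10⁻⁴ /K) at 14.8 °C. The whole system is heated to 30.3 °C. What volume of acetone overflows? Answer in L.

The beaker also expands: β_container ≈ 3α = 5.7×10⁻⁵ /K
Net overflow = V₀(β_liq − 3α_cont)ΔT
β − 3α = 1.30×10⁻³ − 5.7×10⁻⁵ = 1.243×10⁻³ /K; ΔT = 15.5 K
ΔV = 27.6 × 1.243×10⁻³ × 15.5 = 0.532 L

0.532 L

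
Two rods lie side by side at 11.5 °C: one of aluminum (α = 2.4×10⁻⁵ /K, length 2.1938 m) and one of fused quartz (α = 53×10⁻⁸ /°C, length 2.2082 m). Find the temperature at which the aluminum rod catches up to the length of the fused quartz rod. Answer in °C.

T = 291.2 °C

L₁(1 + α₁ΔT) = L₂(1 + α₂ΔT) ⇒ ΔT = (L₂ − L₁)/(α₁L₁ − α₂L₂)
L₂ − L₁ = 2.2082 − 2.1938 = 1.44×10⁻² m
α₁L₁ − α₂L₂ = 2.4×10⁻⁵×2.1938 − 53×10⁻⁸×2.2082 = 5.1480854×10⁻⁵ m/K
ΔT = 1.44×10⁻² / 5.1480854×10⁻⁵ = 279.716 K
T = 11.5 + 279.716 = 291.216 °C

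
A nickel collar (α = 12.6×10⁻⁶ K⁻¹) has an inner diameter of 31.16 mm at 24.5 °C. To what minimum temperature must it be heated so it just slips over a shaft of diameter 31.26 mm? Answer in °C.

T = 279 °C

Required Δd = 31.26 − 31.16 = 0.10 mm
Δd = αd₀ΔT ⇒ ΔT = Δd/(αd₀) = 0.10 / (12.6×10⁻⁶ × 31.16) = 254.70 K
T_min = 24.5 + 254.70 = 279.20 °C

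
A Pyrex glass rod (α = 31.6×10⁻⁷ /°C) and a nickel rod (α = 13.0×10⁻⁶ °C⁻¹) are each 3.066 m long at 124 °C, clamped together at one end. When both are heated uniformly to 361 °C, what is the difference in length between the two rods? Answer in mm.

ΔT = 237 K
Pyrex glass: ΔL = 31.6×10⁻⁷ × 3.066 m × 237 = 2.2962×10⁻³ m = 2.2962 mm
nickel: ΔL = 13.0×10⁻⁶ × 3.066 m × 237 = 9.4463×10⁻³ m = 9.4463 mm
difference = 9.4463 − 2.2962 = 7.1501 mm

7.15 mm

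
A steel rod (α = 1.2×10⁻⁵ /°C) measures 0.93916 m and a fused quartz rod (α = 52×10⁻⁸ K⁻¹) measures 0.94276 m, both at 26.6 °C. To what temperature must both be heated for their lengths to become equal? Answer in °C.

T = 360.6 °C

Equal length when α₁L₁ΔT − α₂L₂ΔT = L₂ − L₁ = 3.60×10⁻³ m
α₁L₁ = 1.126992×10⁻⁵, α₂L₂ = 4.902352×10⁻⁷ → Δ(αL) = 1.07796848×10⁻⁵ m/K
ΔT = 3.60×10⁻³ / 1.07796848×10⁻⁵ = 333.962 K, so T = 26.6 + 333.962 = 360.562 °C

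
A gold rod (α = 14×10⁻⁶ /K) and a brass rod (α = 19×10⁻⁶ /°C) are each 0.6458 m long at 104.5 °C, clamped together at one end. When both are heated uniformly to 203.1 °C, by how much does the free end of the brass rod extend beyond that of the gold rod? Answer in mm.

ΔT = 98.6 K
gold: ΔL = 14×10⁻⁶ × 0.6458 m × 98.6 = 8.9146×10⁻⁴ m = 0.89146 mm
brass: ΔL = 19×10⁻⁶ × 0.6458 m × 98.6 = 1.2098×10⁻³ m = 1.2098 mm
difference = 1.2098 − 0.89146 = 0.31834 mm

0.318 mm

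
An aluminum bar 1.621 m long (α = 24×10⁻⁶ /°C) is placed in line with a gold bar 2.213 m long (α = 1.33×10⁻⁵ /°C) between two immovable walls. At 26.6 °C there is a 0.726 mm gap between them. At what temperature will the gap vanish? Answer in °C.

α₁L₁ = 3.8904×10⁻⁵ m/K, α₂L₂ = 2.94329×10⁻⁵ m/K → total 6.83369×10⁻⁵ m/K
ΔT = g/(α₁L₁+α₂L₂) = 7.26×10⁻⁴ / 6.83369×10⁻⁵ = 10.624 K
T = 26.6 + 10.624 = 37.224 °C

T = 37.2 °C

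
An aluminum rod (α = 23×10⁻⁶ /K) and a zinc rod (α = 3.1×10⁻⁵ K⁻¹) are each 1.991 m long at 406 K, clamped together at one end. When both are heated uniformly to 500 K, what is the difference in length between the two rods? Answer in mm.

1.50 mm

ΔT = 94 K
aluminum: ΔL = 23×10⁻⁶ × 1.991 m × 94 = 4.3045×10⁻³ m = 4.3045 mm
zinc: ΔL = 3.1×10⁻⁵ × 1.991 m × 94 = 5.8018×10⁻³ m = 5.8018 mm
difference = 5.8018 − 4.3045 = 1.4973 mm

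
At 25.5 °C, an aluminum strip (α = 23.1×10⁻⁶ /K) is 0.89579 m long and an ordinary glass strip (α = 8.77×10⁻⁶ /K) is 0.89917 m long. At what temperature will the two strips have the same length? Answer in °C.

T = 289.4 °C

Equal length when α₁L₁ΔT − α₂L₂ΔT = L₂ − L₁ = 3.38×10⁻³ m
α₁L₁ = 2.0692749×10⁻⁵, α₂L₂ = 7.8857209×10⁻⁶ → Δ(αL) = 1.28070281×10⁻⁵ m/K
ΔT = 3.38×10⁻³ / 1.28070281×10⁻⁵ = 263.918 K, so T = 25.5 + 263.918 = 289.418 °C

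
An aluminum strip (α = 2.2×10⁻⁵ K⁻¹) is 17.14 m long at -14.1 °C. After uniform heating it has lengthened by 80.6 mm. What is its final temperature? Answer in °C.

T = 200 °C

ΔL = αL₀ΔT ⇒ ΔT = ΔL / (αL₀)
ΔT = 80.6×10⁻³ m / (2.2×10⁻⁵ × 17.14 m) = 213.75 K
T = -14.1 + 213.75 = 199.65 °C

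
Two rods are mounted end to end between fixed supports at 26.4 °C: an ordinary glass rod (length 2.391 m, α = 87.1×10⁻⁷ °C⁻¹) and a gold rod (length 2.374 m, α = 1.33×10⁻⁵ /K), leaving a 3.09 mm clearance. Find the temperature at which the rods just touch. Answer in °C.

Gap closes when ΔL₁ + ΔL₂ = 3.09 mm = 3.09×10⁻³ m
(α₁L₁ + α₂L₂)ΔT = g
α₁L₁ + α₂L₂ = 87.1×10⁻⁷×2.391 + 1.33×10⁻⁵×2.374 = 5.239981×10⁻⁵ m/K
ΔT = 3.09×10⁻³ / 5.239981×10⁻⁵ = 58.970 K
T = 26.4 + 58.970 = 85.370 °C

T = 85.4 °C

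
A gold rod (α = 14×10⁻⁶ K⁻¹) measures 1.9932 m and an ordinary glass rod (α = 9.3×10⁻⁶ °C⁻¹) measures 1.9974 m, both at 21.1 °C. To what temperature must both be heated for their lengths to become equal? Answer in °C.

T = 471.3 °C

Equal length when α₁L₁ΔT − α₂L₂ΔT = L₂ − L₁ = 4.20×10⁻³ m
α₁L₁ = 2.79048×10⁻⁵, α₂L₂ = 1.857582×10⁻⁵ → Δ(αL) = 9.32898×10⁻⁶ m/K
ΔT = 4.20×10⁻³ / 9.32898×10⁻⁶ = 450.210 K, so T = 21.1 + 450.210 = 471.310 °C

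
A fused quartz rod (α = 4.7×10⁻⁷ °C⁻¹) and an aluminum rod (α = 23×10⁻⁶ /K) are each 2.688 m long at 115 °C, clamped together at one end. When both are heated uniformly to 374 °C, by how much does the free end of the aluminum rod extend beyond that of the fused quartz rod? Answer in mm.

ΔT = 259 K
fused quartz: ΔL = 4.7×10⁻⁷ × 2.688 m × 259 = 3.2721×10⁻⁴ m = 0.32721 mm
aluminum: ΔL = 23×10⁻⁶ × 2.688 m × 259 = 1.6012×10⁻² m = 16.012 mm
difference = 16.012 − 0.32721 = 15.68479 mm

15.7 mm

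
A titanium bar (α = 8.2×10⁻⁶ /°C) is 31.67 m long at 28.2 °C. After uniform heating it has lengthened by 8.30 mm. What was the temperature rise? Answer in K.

ΔL = αL₀ΔT ⇒ ΔT = ΔL / (αL₀)
ΔT = 8.30×10⁻³ m / (8.2×10⁻⁶ × 31.67 m) = 31.961 K

ΔT = 32.0 K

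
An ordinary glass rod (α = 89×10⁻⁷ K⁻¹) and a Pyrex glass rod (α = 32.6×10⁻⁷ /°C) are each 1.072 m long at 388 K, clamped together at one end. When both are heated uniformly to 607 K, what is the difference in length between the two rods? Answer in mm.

ΔT = 219 K
ordinary glass: ΔL = 89×10⁻⁷ × 1.072 m × 219 = 2.0894×10⁻³ m = 2.0894 mm
Pyrex glass: ΔL = 32.6×10⁻⁷ × 1.072 m × 219 = 7.6534×10⁻⁴ m = 0.76534 mm
difference = 2.0894 − 0.76534 = 1.32406 mm

1.32 mm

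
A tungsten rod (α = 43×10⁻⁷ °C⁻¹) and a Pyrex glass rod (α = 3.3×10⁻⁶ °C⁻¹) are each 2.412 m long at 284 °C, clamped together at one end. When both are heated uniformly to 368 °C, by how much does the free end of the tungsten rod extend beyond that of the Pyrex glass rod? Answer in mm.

ΔT = 84 K
tungsten: ΔL = 43×10⁻⁷ × 2.412 m × 84 = 8.7121×10⁻⁴ m = 0.87121 mm
Pyrex glass: ΔL = 3.3×10⁻⁶ × 2.412 m × 84 = 6.6861×10⁻⁴ m = 0.66861 mm
difference = 0.87121 − 0.66861 = 0.20260 mm

0.203 mm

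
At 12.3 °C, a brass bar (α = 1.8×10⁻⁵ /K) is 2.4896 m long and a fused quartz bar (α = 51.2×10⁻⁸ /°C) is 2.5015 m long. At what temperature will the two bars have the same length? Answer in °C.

Equal length when α₁L₁ΔT − α₂L₂ΔT = L₂ − L₁ = 1.19×10⁻² m
α₁L₁ = 4.48128×10⁻⁵, α₂L₂ = 1.280768×10⁻⁶ → Δ(αL) = 4.3532032×10⁻⁵ m/K
ΔT = 1.19×10⁻² / 4.3532032×10⁻⁵ = 273.362 K, so T = 12.3 + 273.362 = 285.662 °C

T = 285.7 °C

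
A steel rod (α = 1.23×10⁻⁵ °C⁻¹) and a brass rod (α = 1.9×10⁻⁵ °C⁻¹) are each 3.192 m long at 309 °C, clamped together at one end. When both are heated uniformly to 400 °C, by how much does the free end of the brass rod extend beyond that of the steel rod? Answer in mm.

ΔT = 91 K
steel: ΔL = 1.23×10⁻⁵ × 3.192 m × 91 = 3.5728×10⁻³ m = 3.5728 mm
brass: ΔL = 1.9×10⁻⁵ × 3.192 m × 91 = 5.5190×10⁻³ m = 5.5190 mm
difference = 5.5190 − 3.5728 = 1.9462 mm

1.95 mm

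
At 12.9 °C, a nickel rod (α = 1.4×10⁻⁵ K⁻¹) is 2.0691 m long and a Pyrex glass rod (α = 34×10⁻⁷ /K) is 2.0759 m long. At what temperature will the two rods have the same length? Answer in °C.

T = 323.3 °C

Equal length when α₁L₁ΔT − α₂L₂ΔT = L₂ − L₁ = 6.80×10⁻³ m
α₁L₁ = 2.89674×10⁻⁵, α₂L₂ = 7.05806×10⁻⁶ → Δ(αL) = 2.190934×10⁻⁵ m/K
ΔT = 6.80×10⁻³ / 2.190934×10⁻⁵ = 310.370 K, so T = 12.9 + 310.370 = 323.270 °C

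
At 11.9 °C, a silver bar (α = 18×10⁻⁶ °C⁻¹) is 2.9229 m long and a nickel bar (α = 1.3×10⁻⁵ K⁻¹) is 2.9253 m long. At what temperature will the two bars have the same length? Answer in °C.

T = 176.5 °C

L₁(1 + α₁ΔT) = L₂(1 + α₂ΔT) ⇒ ΔT = (L₂ − L₁)/(α₁L₁ − α₂L₂)
L₂ − L₁ = 2.9253 − 2.9229 = 2.40×10⁻³ m
α₁L₁ − α₂L₂ = 18×10⁻⁶×2.9229 − 1.3×10⁻⁵×2.9253 = 1.45833×10⁻⁵ m/K
ΔT = 2.40×10⁻³ / 1.45833×10⁻⁵ = 164.572 K
T = 11.9 + 164.572 = 176.472 °C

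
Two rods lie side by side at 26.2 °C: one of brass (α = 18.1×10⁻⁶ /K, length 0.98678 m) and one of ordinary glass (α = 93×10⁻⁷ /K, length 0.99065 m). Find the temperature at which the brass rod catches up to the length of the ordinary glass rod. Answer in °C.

L₁(1 + α₁ΔT) = L₂(1 + α₂ΔT) ⇒ ΔT = (L₂ − L₁)/(α₁L₁ − α₂L₂)
L₂ − L₁ = 0.99065 − 0.98678 = 3.87×10⁻³ m
α₁L₁ − α₂L₂ = 18.1×10⁻⁶×0.98678 − 93×10⁻⁷×0.99065 = 8.647673×10⁻⁶ m/K
ΔT = 3.87×10⁻³ / 8.647673×10⁻⁶ = 447.519 K
T = 26.2 + 447.519 = 473.719 °C

T = 473.7 °C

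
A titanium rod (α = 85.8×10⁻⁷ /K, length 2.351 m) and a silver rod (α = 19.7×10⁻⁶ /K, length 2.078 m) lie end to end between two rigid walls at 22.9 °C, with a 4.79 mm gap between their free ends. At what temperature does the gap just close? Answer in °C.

Gap closes when ΔL₁ + ΔL₂ = 4.79 mm = 4.79×10⁻³ m
(α₁L₁ + α₂L₂)ΔT = g
α₁L₁ + α₂L₂ = 85.8×10⁻⁷×2.351 + 19.7×10⁻⁶×2.078 = 6.110818×10⁻⁵ m/K
ΔT = 4.79×10⁻³ / 6.110818×10⁻⁵ = 78.39 K
T = 22.9 + 78.39 = 101.29 °C

T = 101 °C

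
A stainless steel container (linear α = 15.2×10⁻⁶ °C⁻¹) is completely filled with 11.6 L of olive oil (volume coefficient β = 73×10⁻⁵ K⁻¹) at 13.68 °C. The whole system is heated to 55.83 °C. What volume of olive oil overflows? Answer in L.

The container also expands: β_container ≈ 3α = 4.56×10⁻⁵ /K
Net overflow = V₀(β_liq − 3α_cont)ΔT
β − 3α = 7.30×10⁻⁴ − 4.56×10⁻⁵ = 6.844×10⁻⁴ /K; ΔT = 42.15 K
ΔV = 11.6 × 6.844×10⁻⁴ × 42.15 = 0.335 L

0.335 L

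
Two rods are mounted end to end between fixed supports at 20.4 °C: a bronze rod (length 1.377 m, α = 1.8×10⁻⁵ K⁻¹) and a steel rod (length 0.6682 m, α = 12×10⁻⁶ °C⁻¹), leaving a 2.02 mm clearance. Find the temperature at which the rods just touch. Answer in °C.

α₁L₁ = 2.4786×10⁻⁵ m/K, α₂L₂ = 8.0184×10⁻⁶ m/K → total 3.28044×10⁻⁵ m/K
ΔT = g/(α₁L₁+α₂L₂) = 2.02×10⁻³ / 3.28044×10⁻⁵ = 61.577 K
T = 20.4 + 61.577 = 81.977 °C

T = 82.0 °C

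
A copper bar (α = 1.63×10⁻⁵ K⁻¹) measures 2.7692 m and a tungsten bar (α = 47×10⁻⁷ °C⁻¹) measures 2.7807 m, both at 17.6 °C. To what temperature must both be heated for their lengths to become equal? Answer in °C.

T = 376.2 °C

L₁(1 + α₁ΔT) = L₂(1 + α₂ΔT) ⇒ ΔT = (L₂ − L₁)/(α₁L₁ − α₂L₂)
L₂ − L₁ = 2.7807 − 2.7692 = 1.15×10⁻² m
α₁L₁ − α₂L₂ = 1.63×10⁻⁵×2.7692 − 47×10⁻⁷×2.7807 = 3.206867×10⁻⁵ m/K
ΔT = 1.15×10⁻² / 3.206867×10⁻⁵ = 358.605 K
T = 17.6 + 358.605 = 376.205 °C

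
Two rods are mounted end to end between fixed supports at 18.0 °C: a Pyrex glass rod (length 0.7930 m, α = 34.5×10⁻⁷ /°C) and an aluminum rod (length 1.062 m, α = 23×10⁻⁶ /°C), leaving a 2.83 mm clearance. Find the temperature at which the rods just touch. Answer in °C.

T = 122 °C

Gap closes when ΔL₁ + ΔL₂ = 2.83 mm = 2.83×10⁻³ m
(α₁L₁ + α₂L₂)ΔT = g
α₁L₁ + α₂L₂ = 34.5×10⁻⁷×0.7930 + 23×10⁻⁶×1.062 = 2.716185×10⁻⁵ m/K
ΔT = 2.83×10⁻³ / 2.716185×10⁻⁵ = 104.19 K
T = 18.0 + 104.19 = 122.19 °C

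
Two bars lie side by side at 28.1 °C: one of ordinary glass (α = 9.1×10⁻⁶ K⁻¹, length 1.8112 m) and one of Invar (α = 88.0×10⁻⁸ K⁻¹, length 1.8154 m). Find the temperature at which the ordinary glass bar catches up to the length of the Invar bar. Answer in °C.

Equal length when α₁L₁ΔT − α₂L₂ΔT = L₂ − L₁ = 4.20×10⁻³ m
α₁L₁ = 1.648192×10⁻⁵, α₂L₂ = 1.597552×10⁻⁶ → Δ(αL) = 1.4884368×10⁻⁵ m/K
ΔT = 4.20×10⁻³ / 1.4884368×10⁻⁵ = 282.175 K, so T = 28.1 + 282.175 = 310.275 °C

T = 310.3 °C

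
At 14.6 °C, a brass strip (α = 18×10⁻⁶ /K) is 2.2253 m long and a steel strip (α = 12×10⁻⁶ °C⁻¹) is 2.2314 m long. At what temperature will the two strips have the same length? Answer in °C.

T = 474.0 °C

L₁(1 + α₁ΔT) = L₂(1 + α₂ΔT) ⇒ ΔT = (L₂ − L₁)/(α₁L₁ − α₂L₂)
L₂ − L₁ = 2.2314 − 2.2253 = 6.10×10⁻³ m
α₁L₁ − α₂L₂ = 18×10⁻⁶×2.2253 − 12×10⁻⁶×2.2314 = 1.32786×10⁻⁵ m/K
ΔT = 6.10×10⁻³ / 1.32786×10⁻⁵ = 459.386 K
T = 14.6 + 459.386 = 473.986 °C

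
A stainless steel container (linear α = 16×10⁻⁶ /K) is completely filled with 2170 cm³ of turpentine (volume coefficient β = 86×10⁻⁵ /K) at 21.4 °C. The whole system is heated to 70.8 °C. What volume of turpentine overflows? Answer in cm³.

The container also expands: β_container ≈ 3α = 4.8×10⁻⁵ /K
Net overflow = V₀(β_liq − 3α_cont)ΔT
β − 3α = 8.60×10⁻⁴ − 4.8×10⁻⁵ = 8.12×10⁻⁴ /K; ΔT = 49.4 K
ΔV = 2170 × 8.12×10⁻⁴ × 49.4 = 87.0 cm³

87.0 cm³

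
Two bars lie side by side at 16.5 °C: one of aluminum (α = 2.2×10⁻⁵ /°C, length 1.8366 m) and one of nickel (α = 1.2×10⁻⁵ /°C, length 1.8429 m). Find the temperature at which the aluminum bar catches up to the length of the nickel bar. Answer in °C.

L₁(1 + α₁ΔT) = L₂(1 + α₂ΔT) ⇒ ΔT = (L₂ − L₁)/(α₁L₁ − α₂L₂)
L₂ − L₁ = 1.8429 − 1.8366 = 6.30×10⁻³ m
α₁L₁ − α₂L₂ = 2.2×10⁻⁵×1.8366 − 1.2×10⁻⁵×1.8429 = 1.82904×10⁻⁵ m/K
ΔT = 6.30×10⁻³ / 1.82904×10⁻⁵ = 344.443 K
T = 16.5 + 344.443 = 360.943 °C

T = 360.9 °C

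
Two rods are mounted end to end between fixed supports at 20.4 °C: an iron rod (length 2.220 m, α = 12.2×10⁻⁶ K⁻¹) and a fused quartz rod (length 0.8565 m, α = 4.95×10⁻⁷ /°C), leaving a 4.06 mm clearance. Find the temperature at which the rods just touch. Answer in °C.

T = 168 °C

α₁L₁ = 2.7084×10⁻⁵ m/K, α₂L₂ = 4.239675×10⁻⁷ m/K → total 2.75079675×10⁻⁵ m/K
ΔT = g/(α₁L₁+α₂L₂) = 4.06×10⁻³ / 2.75079675×10⁻⁵ = 147.59 K
T = 20.4 + 147.59 = 167.99 °C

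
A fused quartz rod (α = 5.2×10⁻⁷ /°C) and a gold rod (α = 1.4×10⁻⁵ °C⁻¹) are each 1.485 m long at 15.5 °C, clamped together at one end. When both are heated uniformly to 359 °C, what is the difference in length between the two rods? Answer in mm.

ΔT = 343.5 K
fused quartz: ΔL = 5.2×10⁻⁷ × 1.485 m × 343.5 = 2.6525×10⁻⁴ m = 0.26525 mm
gold: ΔL = 1.4×10⁻⁵ × 1.485 m × 343.5 = 7.1414×10⁻³ m = 7.1414 mm
difference = 7.1414 − 0.26525 = 6.87615 mm

6.88 mm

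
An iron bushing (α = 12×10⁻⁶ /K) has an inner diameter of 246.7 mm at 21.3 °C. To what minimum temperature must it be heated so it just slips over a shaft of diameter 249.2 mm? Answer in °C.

Required Δd = 249.2 − 246.7 = 2.5 mm
Δd = αd₀ΔT ⇒ ΔT = Δd/(αd₀) = 2.5 / (12×10⁻⁶ × 246.7) = 844.48 K
T_min = 21.3 + 844.48 = 865.78 °C

T = 866 °C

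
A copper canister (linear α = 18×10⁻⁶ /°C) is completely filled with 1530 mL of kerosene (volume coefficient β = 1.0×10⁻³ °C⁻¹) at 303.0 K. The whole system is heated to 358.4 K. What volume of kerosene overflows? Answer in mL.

80.2 mL

The canister also expands: β_container ≈ 3α = 5.4×10⁻⁵ /K
Net overflow = V₀(β_liq − 3α_cont)ΔT
β − 3α = 1.00×10⁻³ − 5.4×10⁻⁵ = 9.46×10⁻⁴ /K; ΔT = 55.4 K
ΔV = 1530 × 9.46×10⁻⁴ × 55.4 = 80.2 mL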